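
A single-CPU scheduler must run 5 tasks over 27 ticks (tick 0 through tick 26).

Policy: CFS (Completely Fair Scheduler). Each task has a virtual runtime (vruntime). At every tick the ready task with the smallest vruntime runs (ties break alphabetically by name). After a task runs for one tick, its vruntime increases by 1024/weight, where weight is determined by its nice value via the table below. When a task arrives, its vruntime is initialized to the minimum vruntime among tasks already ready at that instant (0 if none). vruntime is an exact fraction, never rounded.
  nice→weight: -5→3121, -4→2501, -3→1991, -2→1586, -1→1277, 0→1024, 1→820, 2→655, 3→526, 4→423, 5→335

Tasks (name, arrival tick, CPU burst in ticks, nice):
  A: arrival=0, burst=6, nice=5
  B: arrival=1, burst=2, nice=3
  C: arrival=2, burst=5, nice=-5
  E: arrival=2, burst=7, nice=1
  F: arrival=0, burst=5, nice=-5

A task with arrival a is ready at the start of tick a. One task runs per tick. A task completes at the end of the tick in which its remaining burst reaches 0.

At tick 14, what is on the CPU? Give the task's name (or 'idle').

running at tick 14 = B

t=0: vr[A=0 F=0] → run A
t=1: vr[A=1024/335 B=0 F=0] → run B
t=2: vr[A=1024/335 B=512/263 C=0 E=0 F=0] → run C
t=3: vr[A=1024/335 B=512/263 C=1024/3121 E=0 F=0] → run E
t=4: vr[A=1024/335 B=512/263 C=1024/3121 E=256/205 F=0] → run F
t=5: vr[A=1024/335 B=512/263 C=1024/3121 E=256/205 F=1024/3121] → run C
t=6: vr[A=1024/335 B=512/263 C=2048/3121 E=256/205 F=1024/3121] → run F
t=7: vr[A=1024/335 B=512/263 C=2048/3121 E=256/205 F=2048/3121] → run C
t=8: vr[A=1024/335 B=512/263 C=3072/3121 E=256/205 F=2048/3121] → run F
t=9: vr[A=1024/335 B=512/263 C=3072/3121 E=256/205 F=3072/3121] → run C
t=10: vr[A=1024/335 B=512/263 C=4096/3121 E=256/205 F=3072/3121] → run F
t=11: vr[A=1024/335 B=512/263 C=4096/3121 E=256/205 F=4096/3121] → run E
t=12: vr[A=1024/335 B=512/263 C=4096/3121 E=512/205 F=4096/3121] → run C
t=13: vr[A=1024/335 B=512/263 E=512/205 F=4096/3121] → run F
t=14: vr[A=1024/335 B=512/263 E=512/205] → run B
t=15: vr[A=1024/335 E=512/205] → run E
t=16: vr[A=1024/335 E=768/205] → run A
t=17: vr[A=2048/335 E=768/205] → run E
t=18: vr[A=2048/335 E=1024/205] → run E
t=19: vr[A=2048/335 E=256/41] → run A
t=20: vr[A=3072/335 E=256/41] → run E
t=21: vr[A=3072/335 E=1536/205] → run E
t=22: vr[A=3072/335] → run A
t=23: vr[A=4096/335] → run A
t=24: vr[A=1024/67] → run A
t=25: (idle)
t=26: (idle)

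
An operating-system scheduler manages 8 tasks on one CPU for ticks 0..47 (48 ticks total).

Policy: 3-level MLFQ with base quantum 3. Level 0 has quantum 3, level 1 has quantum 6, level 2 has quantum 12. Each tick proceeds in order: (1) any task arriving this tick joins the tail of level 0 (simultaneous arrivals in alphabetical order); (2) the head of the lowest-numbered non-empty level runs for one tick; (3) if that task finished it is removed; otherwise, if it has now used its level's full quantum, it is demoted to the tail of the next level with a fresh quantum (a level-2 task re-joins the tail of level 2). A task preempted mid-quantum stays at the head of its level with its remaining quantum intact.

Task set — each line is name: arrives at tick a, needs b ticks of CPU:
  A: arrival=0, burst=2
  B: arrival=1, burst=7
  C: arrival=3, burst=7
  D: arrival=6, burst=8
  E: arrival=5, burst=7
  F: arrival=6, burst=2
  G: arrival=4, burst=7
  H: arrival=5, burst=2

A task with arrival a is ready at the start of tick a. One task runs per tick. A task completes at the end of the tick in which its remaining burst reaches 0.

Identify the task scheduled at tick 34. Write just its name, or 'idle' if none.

running at tick 34 = E

t=0: L0/L1/L2 = A/-/- → run A
t=1: L0/L1/L2 = AB/-/- → run A
t=2: L0/L1/L2 = B/-/- → run B
t=3: L0/L1/L2 = BC/-/- → run B
t=4: L0/L1/L2 = BCG/-/- → run B
t=5: L0/L1/L2 = CGEH/B/- → run C
t=6: L0/L1/L2 = CGEHDF/B/- → run C
t=7: L0/L1/L2 = CGEHDF/B/- → run C
t=8: L0/L1/L2 = GEHDF/BC/- → run G
t=9: L0/L1/L2 = GEHDF/BC/- → run G
t=10: L0/L1/L2 = GEHDF/BC/- → run G
t=11: L0/L1/L2 = EHDF/BCG/- → run E
t=12: L0/L1/L2 = EHDF/BCG/- → run E
t=13: L0/L1/L2 = EHDF/BCG/- → run E
t=14: L0/L1/L2 = HDF/BCGE/- → run H
t=15: L0/L1/L2 = HDF/BCGE/- → run H
t=16: L0/L1/L2 = DF/BCGE/- → run D
t=17: L0/L1/L2 = DF/BCGE/- → run D
t=18: L0/L1/L2 = DF/BCGE/- → run D
t=19: L0/L1/L2 = F/BCGED/- → run F
t=20: L0/L1/L2 = F/BCGED/- → run F
t=21: L0/L1/L2 = -/BCGED/- → run B
t=22: L0/L1/L2 = -/BCGED/- → run B
t=23: L0/L1/L2 = -/BCGED/- → run B
t=24: L0/L1/L2 = -/BCGED/- → run B
t=25: L0/L1/L2 = -/CGED/- → run C
t=26: L0/L1/L2 = -/CGED/- → run C
t=27: L0/L1/L2 = -/CGED/- → run C
t=28: L0/L1/L2 = -/CGED/- → run C
t=29: L0/L1/L2 = -/GED/- → run G
t=30: L0/L1/L2 = -/GED/- → run G
t=31: L0/L1/L2 = -/GED/- → run G
t=32: L0/L1/L2 = -/GED/- → run G
t=33: L0/L1/L2 = -/ED/- → run E
t=34: L0/L1/L2 = -/ED/- → run E
t=35: L0/L1/L2 = -/ED/- → run E
t=36: L0/L1/L2 = -/ED/- → run E
t=37: L0/L1/L2 = -/D/- → run D
t=38: L0/L1/L2 = -/D/- → run D
t=39: L0/L1/L2 = -/D/- → run D
t=40: L0/L1/L2 = -/D/- → run D
t=41: L0/L1/L2 = -/D/- → run D
t=42: (idle)
t=43: (idle)
t=44: (idle)
t=45: (idle)
t=46: (idle)
t=47: (idle)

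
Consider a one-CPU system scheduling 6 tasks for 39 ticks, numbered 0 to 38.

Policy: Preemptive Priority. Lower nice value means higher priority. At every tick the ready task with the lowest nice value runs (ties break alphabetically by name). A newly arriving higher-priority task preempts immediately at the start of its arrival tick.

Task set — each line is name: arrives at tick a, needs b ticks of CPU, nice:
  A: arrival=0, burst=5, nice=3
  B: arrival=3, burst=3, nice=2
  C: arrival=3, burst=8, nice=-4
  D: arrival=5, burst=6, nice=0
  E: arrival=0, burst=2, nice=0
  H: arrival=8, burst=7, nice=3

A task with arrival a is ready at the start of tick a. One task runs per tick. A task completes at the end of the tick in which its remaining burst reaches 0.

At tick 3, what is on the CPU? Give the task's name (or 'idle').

running at tick 3 = C

t=0: ready={A,E} → run E
t=1: ready={A,E} → run E
t=2: ready={A} → run A
t=3: ready={A,B,C} → run C
t=4: ready={A,B,C} → run C
t=5: ready={A,B,C,D} → run C
t=6: ready={A,B,C,D} → run C
t=7: ready={A,B,C,D} → run C
t=8: ready={A,B,C,D,H} → run C
t=9: ready={A,B,C,D,H} → run C
t=10: ready={A,B,C,D,H} → run C
t=11: ready={A,B,D,H} → run D
t=12: ready={A,B,D,H} → run D
t=13: ready={A,B,D,H} → run D
t=14: ready={A,B,D,H} → run D
t=15: ready={A,B,D,H} → run D
t=16: ready={A,B,D,H} → run D
t=17: ready={A,B,H} → run B
t=18: ready={A,B,H} → run B
t=19: ready={A,B,H} → run B
t=20: ready={A,H} → run A
t=21: ready={A,H} → run A
t=22: ready={A,H} → run A
t=23: ready={A,H} → run A
t=24: ready={H} → run H
t=25: ready={H} → run H
t=26: ready={H} → run H
t=27: ready={H} → run H
t=28: ready={H} → run H
t=29: ready={H} → run H
t=30: ready={H} → run H
t=31: (idle)
t=32: (idle)
t=33: (idle)
t=34: (idle)
t=35: (idle)
t=36: (idle)
t=37: (idle)
t=38: (idle)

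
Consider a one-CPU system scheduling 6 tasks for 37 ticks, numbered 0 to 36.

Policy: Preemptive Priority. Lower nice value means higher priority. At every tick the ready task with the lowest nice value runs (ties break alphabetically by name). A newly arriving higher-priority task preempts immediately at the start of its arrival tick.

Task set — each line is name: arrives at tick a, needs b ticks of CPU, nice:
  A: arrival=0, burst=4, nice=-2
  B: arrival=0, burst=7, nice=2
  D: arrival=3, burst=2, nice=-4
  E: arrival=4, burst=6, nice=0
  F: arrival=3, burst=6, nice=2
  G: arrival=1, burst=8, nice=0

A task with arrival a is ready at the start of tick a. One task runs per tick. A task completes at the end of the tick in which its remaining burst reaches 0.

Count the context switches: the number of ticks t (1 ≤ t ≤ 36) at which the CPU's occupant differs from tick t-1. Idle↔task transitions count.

t=0: ready={A,B} → run A
t=1: ready={A,B,G} → run A
t=2: ready={A,B,G} → run A
t=3: ready={A,B,D,F,G} → run D
t=4: ready={A,B,D,E,F,G} → run D
t=5: ready={A,B,E,F,G} → run A
t=6: ready={B,E,F,G} → run E
t=7: ready={B,E,F,G} → run E
t=8: ready={B,E,F,G} → run E
t=9: ready={B,E,F,G} → run E
t=10: ready={B,E,F,G} → run E
t=11: ready={B,E,F,G} → run E
t=12: ready={B,F,G} → run G
t=13: ready={B,F,G} → run G
t=14: ready={B,F,G} → run G
t=15: ready={B,F,G} → run G
t=16: ready={B,F,G} → run G
t=17: ready={B,F,G} → run G
t=18: ready={B,F,G} → run G
t=19: ready={B,F,G} → run G
t=20: ready={B,F} → run B
t=21: ready={B,F} → run B
t=22: ready={B,F} → run B
t=23: ready={B,F} → run B
t=24: ready={B,F} → run B
t=25: ready={B,F} → run B
t=26: ready={B,F} → run B
t=27: ready={F} → run F
t=28: ready={F} → run F
t=29: ready={F} → run F
t=30: ready={F} → run F
t=31: ready={F} → run F
t=32: ready={F} → run F
t=33: (idle)
t=34: (idle)
t=35: (idle)
t=36: (idle)

context switches = 7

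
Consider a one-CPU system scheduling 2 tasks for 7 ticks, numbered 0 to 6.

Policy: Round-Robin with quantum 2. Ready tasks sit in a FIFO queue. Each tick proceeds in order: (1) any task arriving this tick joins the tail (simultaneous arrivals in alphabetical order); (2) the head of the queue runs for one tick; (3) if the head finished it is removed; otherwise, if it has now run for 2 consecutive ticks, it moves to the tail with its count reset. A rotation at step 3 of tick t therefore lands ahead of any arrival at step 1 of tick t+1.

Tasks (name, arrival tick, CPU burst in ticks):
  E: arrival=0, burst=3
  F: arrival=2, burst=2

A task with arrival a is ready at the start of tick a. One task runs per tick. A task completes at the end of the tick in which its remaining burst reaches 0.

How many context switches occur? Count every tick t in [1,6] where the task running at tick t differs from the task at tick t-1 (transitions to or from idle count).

context switches = 2

t=0: queue=[E] q_used=0 → run E
t=1: queue=[E] q_used=1 → run E
t=2: queue=[E,F] q_used=0 → run E
t=3: queue=[F] q_used=0 → run F
t=4: queue=[F] q_used=1 → run F
t=5: (idle)
t=6: (idle)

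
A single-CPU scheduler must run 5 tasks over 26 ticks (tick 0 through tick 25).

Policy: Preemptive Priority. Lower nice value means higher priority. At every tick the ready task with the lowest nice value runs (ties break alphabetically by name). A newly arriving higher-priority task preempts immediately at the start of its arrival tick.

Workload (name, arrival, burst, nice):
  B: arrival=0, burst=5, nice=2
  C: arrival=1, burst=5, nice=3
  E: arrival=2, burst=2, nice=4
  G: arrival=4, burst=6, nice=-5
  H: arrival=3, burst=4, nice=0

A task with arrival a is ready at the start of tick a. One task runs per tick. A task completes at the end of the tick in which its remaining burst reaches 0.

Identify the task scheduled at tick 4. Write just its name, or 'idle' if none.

t=0: ready={B} → run B
t=1: ready={B,C} → run B
t=2: ready={B,C,E} → run B
t=3: ready={B,C,E,H} → run H
t=4: ready={B,C,E,G,H} → run G
t=5: ready={B,C,E,G,H} → run G
t=6: ready={B,C,E,G,H} → run G
t=7: ready={B,C,E,G,H} → run G
t=8: ready={B,C,E,G,H} → run G
t=9: ready={B,C,E,G,H} → run G
t=10: ready={B,C,E,H} → run H
t=11: ready={B,C,E,H} → run H
t=12: ready={B,C,E,H} → run H
t=13: ready={B,C,E} → run B
t=14: ready={B,C,E} → run B
t=15: ready={C,E} → run C
t=16: ready={C,E} → run C
t=17: ready={C,E} → run C
t=18: ready={C,E} → run C
t=19: ready={C,E} → run C
t=20: ready={E} → run E
t=21: ready={E} → run E
t=22: (idle)
t=23: (idle)
t=24: (idle)
t=25: (idle)

running at tick 4 = G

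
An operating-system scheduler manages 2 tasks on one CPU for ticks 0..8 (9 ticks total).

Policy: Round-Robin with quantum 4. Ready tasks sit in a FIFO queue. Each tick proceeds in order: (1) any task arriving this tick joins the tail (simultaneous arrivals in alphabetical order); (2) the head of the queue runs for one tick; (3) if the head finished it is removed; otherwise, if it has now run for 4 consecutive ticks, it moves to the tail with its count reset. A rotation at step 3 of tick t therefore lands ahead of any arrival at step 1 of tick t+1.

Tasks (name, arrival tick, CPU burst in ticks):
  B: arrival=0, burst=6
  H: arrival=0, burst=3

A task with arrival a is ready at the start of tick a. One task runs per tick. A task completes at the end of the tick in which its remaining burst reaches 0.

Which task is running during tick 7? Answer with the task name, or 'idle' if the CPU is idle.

running at tick 7 = B

t=0: queue=[B,H] q_used=0 → run B
t=1: queue=[B,H] q_used=1 → run B
t=2: queue=[B,H] q_used=2 → run B
t=3: queue=[B,H] q_used=3 → run B
t=4: queue=[H,B] q_used=0 → run H
t=5: queue=[H,B] q_used=1 → run H
t=6: queue=[H,B] q_used=2 → run H
t=7: queue=[B] q_used=0 → run B
t=8: queue=[B] q_used=1 → run B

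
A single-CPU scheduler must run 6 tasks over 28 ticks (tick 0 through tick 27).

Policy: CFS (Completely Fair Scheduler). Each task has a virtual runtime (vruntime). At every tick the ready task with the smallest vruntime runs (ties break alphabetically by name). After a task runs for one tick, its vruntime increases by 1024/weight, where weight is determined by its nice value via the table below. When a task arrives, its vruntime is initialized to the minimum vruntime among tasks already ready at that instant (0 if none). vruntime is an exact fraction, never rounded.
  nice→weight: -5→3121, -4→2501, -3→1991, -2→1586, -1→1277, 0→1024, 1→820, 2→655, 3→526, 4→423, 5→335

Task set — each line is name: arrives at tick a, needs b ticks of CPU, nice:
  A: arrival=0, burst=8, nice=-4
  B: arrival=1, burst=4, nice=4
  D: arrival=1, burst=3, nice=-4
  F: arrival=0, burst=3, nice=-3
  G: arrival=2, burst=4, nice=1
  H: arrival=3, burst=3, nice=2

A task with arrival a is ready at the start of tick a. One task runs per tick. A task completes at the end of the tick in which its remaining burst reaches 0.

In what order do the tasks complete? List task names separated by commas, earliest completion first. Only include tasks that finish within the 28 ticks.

completion order = D, F, A, H, G, B

t=0: vr[A=0 F=0] → run A
t=1: vr[A=1024/2501 B=0 D=0 F=0] → run B
t=2: vr[A=1024/2501 B=1024/423 D=0 F=0 G=0] → run D
t=3: vr[A=1024/2501 B=1024/423 D=1024/2501 F=0 G=0 H=0] → run F
t=4: vr[A=1024/2501 B=1024/423 D=1024/2501 F=1024/1991 G=0 H=0] → run G
t=5: vr[A=1024/2501 B=1024/423 D=1024/2501 F=1024/1991 G=256/205 H=0] → run H
t=6: vr[A=1024/2501 B=1024/423 D=1024/2501 F=1024/1991 G=256/205 H=1024/655] → run A
t=7: vr[A=2048/2501 B=1024/423 D=1024/2501 F=1024/1991 G=256/205 H=1024/655] → run D
t=8: vr[A=2048/2501 B=1024/423 D=2048/2501 F=1024/1991 G=256/205 H=1024/655] → run F
t=9: vr[A=2048/2501 B=1024/423 D=2048/2501 F=2048/1991 G=256/205 H=1024/655] → run A
t=10: vr[A=3072/2501 B=1024/423 D=2048/2501 F=2048/1991 G=256/205 H=1024/655] → run D
t=11: vr[A=3072/2501 B=1024/423 F=2048/1991 G=256/205 H=1024/655] → run F
t=12: vr[A=3072/2501 B=1024/423 G=256/205 H=1024/655] → run A
t=13: vr[A=4096/2501 B=1024/423 G=256/205 H=1024/655] → run G
t=14: vr[A=4096/2501 B=1024/423 G=512/205 H=1024/655] → run H
t=15: vr[A=4096/2501 B=1024/423 G=512/205 H=2048/655] → run A
t=16: vr[A=5120/2501 B=1024/423 G=512/205 H=2048/655] → run A
t=17: vr[A=6144/2501 B=1024/423 G=512/205 H=2048/655] → run B
t=18: vr[A=6144/2501 B=2048/423 G=512/205 H=2048/655] → run A
t=19: vr[A=7168/2501 B=2048/423 G=512/205 H=2048/655] → run G
t=20: vr[A=7168/2501 B=2048/423 G=768/205 H=2048/655] → run A
t=21: vr[B=2048/423 G=768/205 H=2048/655] → run H
t=22: vr[B=2048/423 G=768/205] → run G
t=23: vr[B=2048/423] → run B
t=24: vr[B=1024/141] → run B
t=25: (idle)
t=26: (idle)
t=27: (idle)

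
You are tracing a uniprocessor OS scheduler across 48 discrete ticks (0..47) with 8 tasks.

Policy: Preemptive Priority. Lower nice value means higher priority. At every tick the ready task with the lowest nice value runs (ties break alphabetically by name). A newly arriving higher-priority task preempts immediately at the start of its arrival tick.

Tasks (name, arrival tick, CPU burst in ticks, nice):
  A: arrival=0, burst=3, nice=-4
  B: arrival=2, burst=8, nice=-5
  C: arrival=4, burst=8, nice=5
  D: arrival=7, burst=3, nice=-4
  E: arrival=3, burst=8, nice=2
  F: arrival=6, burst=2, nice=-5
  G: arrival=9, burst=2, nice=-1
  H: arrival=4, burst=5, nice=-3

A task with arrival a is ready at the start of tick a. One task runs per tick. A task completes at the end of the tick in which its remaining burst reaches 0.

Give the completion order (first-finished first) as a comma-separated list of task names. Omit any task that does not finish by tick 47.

t=0: ready={A} → run A
t=1: ready={A} → run A
t=2: ready={A,B} → run B
t=3: ready={A,B,E} → run B
t=4: ready={A,B,C,E,H} → run B
t=5: ready={A,B,C,E,H} → run B
t=6: ready={A,B,C,E,F,H} → run B
t=7: ready={A,B,C,D,E,F,H} → run B
t=8: ready={A,B,C,D,E,F,H} → run B
t=9: ready={A,B,C,D,E,F,G,H} → run B
t=10: ready={A,C,D,E,F,G,H} → run F
t=11: ready={A,C,D,E,F,G,H} → run F
t=12: ready={A,C,D,E,G,H} → run A
t=13: ready={C,D,E,G,H} → run D
t=14: ready={C,D,E,G,H} → run D
t=15: ready={C,D,E,G,H} → run D
t=16: ready={C,E,G,H} → run H
t=17: ready={C,E,G,H} → run H
t=18: ready={C,E,G,H} → run H
t=19: ready={C,E,G,H} → run H
t=20: ready={C,E,G,H} → run H
t=21: ready={C,E,G} → run G
t=22: ready={C,E,G} → run G
t=23: ready={C,E} → run E
t=24: ready={C,E} → run E
t=25: ready={C,E} → run E
t=26: ready={C,E} → run E
t=27: ready={C,E} → run E
t=28: ready={C,E} → run E
t=29: ready={C,E} → run E
t=30: ready={C,E} → run E
t=31: ready={C} → run C
t=32: ready={C} → run C
t=33: ready={C} → run C
t=34: ready={C} → run C
t=35: ready={C} → run C
t=36: ready={C} → run C
t=37: ready={C} → run C
t=38: ready={C} → run C
t=39: (idle)
t=40: (idle)
t=41: (idle)
t=42: (idle)
t=43: (idle)
t=44: (idle)
t=45: (idle)
t=46: (idle)
t=47: (idle)

completion order = B, F, A, D, H, G, E, C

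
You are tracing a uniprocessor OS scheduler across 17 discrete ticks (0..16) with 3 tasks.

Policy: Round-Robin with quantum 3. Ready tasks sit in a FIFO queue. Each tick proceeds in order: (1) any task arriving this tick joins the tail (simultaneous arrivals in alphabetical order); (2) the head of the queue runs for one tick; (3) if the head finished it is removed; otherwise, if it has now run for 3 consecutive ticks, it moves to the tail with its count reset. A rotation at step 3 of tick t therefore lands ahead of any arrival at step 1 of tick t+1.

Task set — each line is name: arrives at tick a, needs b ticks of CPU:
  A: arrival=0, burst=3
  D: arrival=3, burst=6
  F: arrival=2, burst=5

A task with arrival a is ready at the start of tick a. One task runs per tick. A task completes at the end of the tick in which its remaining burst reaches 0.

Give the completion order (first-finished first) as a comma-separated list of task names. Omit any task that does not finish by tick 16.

completion order = A, F, D

t=0: queue=[A] q_used=0 → run A
t=1: queue=[A] q_used=1 → run A
t=2: queue=[A,F] q_used=2 → run A
t=3: queue=[F,D] q_used=0 → run F
t=4: queue=[F,D] q_used=1 → run F
t=5: queue=[F,D] q_used=2 → run F
t=6: queue=[D,F] q_used=0 → run D
t=7: queue=[D,F] q_used=1 → run D
t=8: queue=[D,F] q_used=2 → run D
t=9: queue=[F,D] q_used=0 → run F
t=10: queue=[F,D] q_used=1 → run F
t=11: queue=[D] q_used=0 → run D
t=12: queue=[D] q_used=1 → run D
t=13: queue=[D] q_used=2 → run D
t=14: (idle)
t=15: (idle)
t=16: (idle)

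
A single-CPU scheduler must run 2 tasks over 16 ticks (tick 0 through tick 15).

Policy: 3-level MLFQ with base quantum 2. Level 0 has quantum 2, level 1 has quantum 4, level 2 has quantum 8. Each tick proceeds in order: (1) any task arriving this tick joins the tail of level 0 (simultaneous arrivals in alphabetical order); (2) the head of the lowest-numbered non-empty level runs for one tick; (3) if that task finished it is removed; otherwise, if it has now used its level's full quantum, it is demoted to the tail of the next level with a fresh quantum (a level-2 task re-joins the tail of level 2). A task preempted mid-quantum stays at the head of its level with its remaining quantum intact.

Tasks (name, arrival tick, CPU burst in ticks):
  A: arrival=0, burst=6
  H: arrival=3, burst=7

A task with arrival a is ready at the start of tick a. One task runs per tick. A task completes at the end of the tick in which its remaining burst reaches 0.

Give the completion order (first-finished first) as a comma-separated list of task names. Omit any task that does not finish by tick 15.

completion order = A, H

t=0: L0/L1/L2 = A/-/- → run A
t=1: L0/L1/L2 = A/-/- → run A
t=2: L0/L1/L2 = -/A/- → run A
t=3: L0/L1/L2 = H/A/- → run H
t=4: L0/L1/L2 = H/A/- → run H
t=5: L0/L1/L2 = -/AH/- → run A
t=6: L0/L1/L2 = -/AH/- → run A
t=7: L0/L1/L2 = -/AH/- → run A
t=8: L0/L1/L2 = -/H/- → run H
t=9: L0/L1/L2 = -/H/- → run H
t=10: L0/L1/L2 = -/H/- → run H
t=11: L0/L1/L2 = -/H/- → run H
t=12: L0/L1/L2 = -/-/H → run H
t=13: (idle)
t=14: (idle)
t=15: (idle)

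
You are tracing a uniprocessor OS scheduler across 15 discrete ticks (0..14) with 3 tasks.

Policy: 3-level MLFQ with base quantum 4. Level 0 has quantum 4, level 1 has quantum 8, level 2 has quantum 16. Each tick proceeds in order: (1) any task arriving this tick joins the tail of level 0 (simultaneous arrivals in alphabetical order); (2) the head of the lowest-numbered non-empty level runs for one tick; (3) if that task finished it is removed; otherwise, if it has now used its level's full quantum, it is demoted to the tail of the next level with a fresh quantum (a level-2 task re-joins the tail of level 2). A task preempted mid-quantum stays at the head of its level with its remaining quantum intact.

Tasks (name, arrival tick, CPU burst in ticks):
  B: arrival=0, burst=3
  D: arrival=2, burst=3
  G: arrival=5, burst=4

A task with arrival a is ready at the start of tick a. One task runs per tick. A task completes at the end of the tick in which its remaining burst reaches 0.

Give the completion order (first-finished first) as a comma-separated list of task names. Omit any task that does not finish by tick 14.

completion order = B, D, G

t=0: L0/L1/L2 = B/-/- → run B
t=1: L0/L1/L2 = B/-/- → run B
t=2: L0/L1/L2 = BD/-/- → run B
t=3: L0/L1/L2 = D/-/- → run D
t=4: L0/L1/L2 = D/-/- → run D
t=5: L0/L1/L2 = DG/-/- → run D
t=6: L0/L1/L2 = G/-/- → run G
t=7: L0/L1/L2 = G/-/- → run G
t=8: L0/L1/L2 = G/-/- → run G
t=9: L0/L1/L2 = G/-/- → run G
t=10: (idle)
t=11: (idle)
t=12: (idle)
t=13: (idle)
t=14: (idle)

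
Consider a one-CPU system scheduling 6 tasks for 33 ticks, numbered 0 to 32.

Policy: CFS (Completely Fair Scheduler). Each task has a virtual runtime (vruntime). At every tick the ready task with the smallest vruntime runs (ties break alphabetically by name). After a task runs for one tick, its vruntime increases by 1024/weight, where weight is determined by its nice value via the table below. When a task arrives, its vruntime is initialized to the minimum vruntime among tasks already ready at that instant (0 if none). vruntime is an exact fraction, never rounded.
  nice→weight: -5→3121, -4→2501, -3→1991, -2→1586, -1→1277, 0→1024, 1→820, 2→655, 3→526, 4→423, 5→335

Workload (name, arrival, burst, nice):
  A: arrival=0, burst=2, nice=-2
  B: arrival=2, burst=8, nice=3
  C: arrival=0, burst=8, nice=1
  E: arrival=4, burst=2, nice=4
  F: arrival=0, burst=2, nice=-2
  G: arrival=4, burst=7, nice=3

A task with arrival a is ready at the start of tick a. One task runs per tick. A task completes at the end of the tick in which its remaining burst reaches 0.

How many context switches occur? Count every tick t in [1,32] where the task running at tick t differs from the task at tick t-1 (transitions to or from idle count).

t=0: vr[A=0 C=0 F=0] → run A
t=1: vr[A=512/793 C=0 F=0] → run C
t=2: vr[A=512/793 B=0 C=256/205 F=0] → run B
t=3: vr[A=512/793 B=512/263 C=256/205 F=0] → run F
t=4: vr[A=512/793 B=512/263 C=256/205 E=512/793 F=512/793 G=512/793] → run A
t=5: vr[B=512/263 C=256/205 E=512/793 F=512/793 G=512/793] → run E
t=6: vr[B=512/263 C=256/205 E=1028608/335439 F=512/793 G=512/793] → run F
t=7: vr[B=512/263 C=256/205 E=1028608/335439 G=512/793] → run G
t=8: vr[B=512/263 C=256/205 E=1028608/335439 G=540672/208559] → run C
t=9: vr[B=512/263 C=512/205 E=1028608/335439 G=540672/208559] → run B
t=10: vr[B=1024/263 C=512/205 E=1028608/335439 G=540672/208559] → run C
t=11: vr[B=1024/263 C=768/205 E=1028608/335439 G=540672/208559] → run G
t=12: vr[B=1024/263 C=768/205 E=1028608/335439 G=946688/208559] → run E
t=13: vr[B=1024/263 C=768/205 G=946688/208559] → run C
t=14: vr[B=1024/263 C=1024/205 G=946688/208559] → run B
t=15: vr[B=1536/263 C=1024/205 G=946688/208559] → run G
t=16: vr[B=1536/263 C=1024/205 G=1352704/208559] → run C
t=17: vr[B=1536/263 C=256/41 G=1352704/208559] → run B
t=18: vr[B=2048/263 C=256/41 G=1352704/208559] → run C
t=19: vr[B=2048/263 C=1536/205 G=1352704/208559] → run G
t=20: vr[B=2048/263 C=1536/205 G=1758720/208559] → run C
t=21: vr[B=2048/263 C=1792/205 G=1758720/208559] → run B
t=22: vr[B=2560/263 C=1792/205 G=1758720/208559] → run G
t=23: vr[B=2560/263 C=1792/205 G=2164736/208559] → run C
t=24: vr[B=2560/263 G=2164736/208559] → run B
t=25: vr[B=3072/263 G=2164736/208559] → run G
t=26: vr[B=3072/263 G=2570752/208559] → run B
t=27: vr[B=3584/263 G=2570752/208559] → run G
t=28: vr[B=3584/263] → run B
t=29: (idle)
t=30: (idle)
t=31: (idle)
t=32: (idle)

context switches = 29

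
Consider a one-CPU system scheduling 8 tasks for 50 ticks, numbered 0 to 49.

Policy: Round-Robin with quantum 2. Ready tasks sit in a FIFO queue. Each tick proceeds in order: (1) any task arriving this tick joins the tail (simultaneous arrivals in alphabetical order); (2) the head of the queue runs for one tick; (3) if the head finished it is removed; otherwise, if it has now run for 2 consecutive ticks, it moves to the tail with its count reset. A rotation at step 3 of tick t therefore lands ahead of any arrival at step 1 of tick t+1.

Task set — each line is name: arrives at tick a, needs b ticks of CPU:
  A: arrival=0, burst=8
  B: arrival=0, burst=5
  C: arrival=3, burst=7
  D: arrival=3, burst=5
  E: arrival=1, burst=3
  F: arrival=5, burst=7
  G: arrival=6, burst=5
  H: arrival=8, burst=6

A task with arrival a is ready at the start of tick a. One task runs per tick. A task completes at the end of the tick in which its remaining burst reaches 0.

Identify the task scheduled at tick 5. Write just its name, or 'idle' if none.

running at tick 5 = E

t=0: queue=[A,B] q_used=0 → run A
t=1: queue=[A,B,E] q_used=1 → run A
t=2: queue=[B,E,A] q_used=0 → run B
t=3: queue=[B,E,A,C,D] q_used=1 → run B
t=4: queue=[E,A,C,D,B] q_used=0 → run E
t=5: queue=[E,A,C,D,B,F] q_used=1 → run E
t=6: queue=[A,C,D,B,F,E,G] q_used=0 → run A
t=7: queue=[A,C,D,B,F,E,G] q_used=1 → run A
t=8: queue=[C,D,B,F,E,G,A,H] q_used=0 → run C
t=9: queue=[C,D,B,F,E,G,A,H] q_used=1 → run C
t=10: queue=[D,B,F,E,G,A,H,C] q_used=0 → run D
t=11: queue=[D,B,F,E,G,A,H,C] q_used=1 → run D
t=12: queue=[B,F,E,G,A,H,C,D] q_used=0 → run B
t=13: queue=[B,F,E,G,A,H,C,D] q_used=1 → run B
t=14: queue=[F,E,G,A,H,C,D,B] q_used=0 → run F
t=15: queue=[F,E,G,A,H,C,D,B] q_used=1 → run F
t=16: queue=[E,G,A,H,C,D,B,F] q_used=0 → run E
t=17: queue=[G,A,H,C,D,B,F] q_used=0 → run G
t=18: queue=[G,A,H,C,D,B,F] q_used=1 → run G
t=19: queue=[A,H,C,D,B,F,G] q_used=0 → run A
t=20: queue=[A,H,C,D,B,F,G] q_used=1 → run A
t=21: queue=[H,C,D,B,F,G,A] q_used=0 → run H
t=22: queue=[H,C,D,B,F,G,A] q_used=1 → run H
t=23: queue=[C,D,B,F,G,A,H] q_used=0 → run C
t=24: queue=[C,D,B,F,G,A,H] q_used=1 → run C
t=25: queue=[D,B,F,G,A,H,C] q_used=0 → run D
t=26: queue=[D,B,F,G,A,H,C] q_used=1 → run D
t=27: queue=[B,F,G,A,H,C,D] q_used=0 → run B
t=28: queue=[F,G,A,H,C,D] q_used=0 → run F
t=29: queue=[F,G,A,H,C,D] q_used=1 → run F
t=30: queue=[G,A,H,C,D,F] q_used=0 → run G
t=31: queue=[G,A,H,C,D,F] q_used=1 → run G
t=32: queue=[A,H,C,D,F,G] q_used=0 → run A
t=33: queue=[A,H,C,D,F,G] q_used=1 → run A
t=34: queue=[H,C,D,F,G] q_used=0 → run H
t=35: queue=[H,C,D,F,G] q_used=1 → run H
t=36: queue=[C,D,F,G,H] q_used=0 → run C
t=37: queue=[C,D,F,G,H] q_used=1 → run C
t=38: queue=[D,F,G,H,C] q_used=0 → run D
t=39: queue=[F,G,H,C] q_used=0 → run F
t=40: queue=[F,G,H,C] q_used=1 → run F
t=41: queue=[G,H,C,F] q_used=0 → run G
t=42: queue=[H,C,F] q_used=0 → run H
t=43: queue=[H,C,F] q_used=1 → run H
t=44: queue=[C,F] q_used=0 → run C
t=45: queue=[F] q_used=0 → run F
t=46: (idle)
t=47: (idle)
t=48: (idle)
t=49: (idle)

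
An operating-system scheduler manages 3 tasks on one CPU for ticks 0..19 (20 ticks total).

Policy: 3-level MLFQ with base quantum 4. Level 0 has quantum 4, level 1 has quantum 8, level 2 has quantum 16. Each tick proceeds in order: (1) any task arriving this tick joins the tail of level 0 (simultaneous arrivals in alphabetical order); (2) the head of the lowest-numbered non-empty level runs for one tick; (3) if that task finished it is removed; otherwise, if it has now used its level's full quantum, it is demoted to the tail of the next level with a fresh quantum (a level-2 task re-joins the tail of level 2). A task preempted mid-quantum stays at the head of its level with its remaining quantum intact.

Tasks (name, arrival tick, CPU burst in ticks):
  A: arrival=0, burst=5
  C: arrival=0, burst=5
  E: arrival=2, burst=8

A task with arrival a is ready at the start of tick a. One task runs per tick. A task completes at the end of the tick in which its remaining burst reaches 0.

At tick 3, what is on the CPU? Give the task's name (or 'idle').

t=0: L0/L1/L2 = AC/-/- → run A
t=1: L0/L1/L2 = AC/-/- → run A
t=2: L0/L1/L2 = ACE/-/- → run A
t=3: L0/L1/L2 = ACE/-/- → run A
t=4: L0/L1/L2 = CE/A/- → run C
t=5: L0/L1/L2 = CE/A/- → run C
t=6: L0/L1/L2 = CE/A/- → run C
t=7: L0/L1/L2 = CE/A/- → run C
t=8: L0/L1/L2 = E/AC/- → run E
t=9: L0/L1/L2 = E/AC/- → run E
t=10: L0/L1/L2 = E/AC/- → run E
t=11: L0/L1/L2 = E/AC/- → run E
t=12: L0/L1/L2 = -/ACE/- → run A
t=13: L0/L1/L2 = -/CE/- → run C
t=14: L0/L1/L2 = -/E/- → run E
t=15: L0/L1/L2 = -/E/- → run E
t=16: L0/L1/L2 = -/E/- → run E
t=17: L0/L1/L2 = -/E/- → run E
t=18: (idle)
t=19: (idle)

running at tick 3 = A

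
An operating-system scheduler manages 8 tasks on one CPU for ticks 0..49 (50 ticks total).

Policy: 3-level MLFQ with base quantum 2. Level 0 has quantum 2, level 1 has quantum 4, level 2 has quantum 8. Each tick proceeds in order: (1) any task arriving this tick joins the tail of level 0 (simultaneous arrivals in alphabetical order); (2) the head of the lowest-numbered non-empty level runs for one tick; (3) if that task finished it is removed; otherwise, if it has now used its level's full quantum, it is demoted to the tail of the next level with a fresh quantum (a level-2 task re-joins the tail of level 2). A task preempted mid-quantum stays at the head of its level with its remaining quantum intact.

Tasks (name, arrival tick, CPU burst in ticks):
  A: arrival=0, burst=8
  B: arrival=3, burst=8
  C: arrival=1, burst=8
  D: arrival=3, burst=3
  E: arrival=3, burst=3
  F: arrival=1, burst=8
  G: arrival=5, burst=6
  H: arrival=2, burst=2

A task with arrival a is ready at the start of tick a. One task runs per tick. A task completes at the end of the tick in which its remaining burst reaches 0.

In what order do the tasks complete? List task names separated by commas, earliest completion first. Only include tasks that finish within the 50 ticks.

completion order = H, D, E, G, A, C, F, B

t=0: L0/L1/L2 = A/-/- → run A
t=1: L0/L1/L2 = ACF/-/- → run A
t=2: L0/L1/L2 = CFH/A/- → run C
t=3: L0/L1/L2 = CFHBDE/A/- → run C
t=4: L0/L1/L2 = FHBDE/AC/- → run F
t=5: L0/L1/L2 = FHBDEG/AC/- → run F
t=6: L0/L1/L2 = HBDEG/ACF/- → run H
t=7: L0/L1/L2 = HBDEG/ACF/- → run H
t=8: L0/L1/L2 = BDEG/ACF/- → run B
t=9: L0/L1/L2 = BDEG/ACF/- → run B
t=10: L0/L1/L2 = DEG/ACFB/- → run D
t=11: L0/L1/L2 = DEG/ACFB/- → run D
t=12: L0/L1/L2 = EG/ACFBD/- → run E
t=13: L0/L1/L2 = EG/ACFBD/- → run E
t=14: L0/L1/L2 = G/ACFBDE/- → run G
t=15: L0/L1/L2 = G/ACFBDE/- → run G
t=16: L0/L1/L2 = -/ACFBDEG/- → run A
t=17: L0/L1/L2 = -/ACFBDEG/- → run A
t=18: L0/L1/L2 = -/ACFBDEG/- → run A
t=19: L0/L1/L2 = -/ACFBDEG/- → run A
t=20: L0/L1/L2 = -/CFBDEG/A → run C
t=21: L0/L1/L2 = -/CFBDEG/A → run C
t=22: L0/L1/L2 = -/CFBDEG/A → run C
t=23: L0/L1/L2 = -/CFBDEG/A → run C
t=24: L0/L1/L2 = -/FBDEG/AC → run F
t=25: L0/L1/L2 = -/FBDEG/AC → run F
t=26: L0/L1/L2 = -/FBDEG/AC → run F
t=27: L0/L1/L2 = -/FBDEG/AC → run F
t=28: L0/L1/L2 = -/BDEG/ACF → run B
t=29: L0/L1/L2 = -/BDEG/ACF → run B
t=30: L0/L1/L2 = -/BDEG/ACF → run B
t=31: L0/L1/L2 = -/BDEG/ACF → run B
t=32: L0/L1/L2 = -/DEG/ACFB → run D
t=33: L0/L1/L2 = -/EG/ACFB → run E
t=34: L0/L1/L2 = -/G/ACFB → run G
t=35: L0/L1/L2 = -/G/ACFB → run G
t=36: L0/L1/L2 = -/G/ACFB → run G
t=37: L0/L1/L2 = -/G/ACFB → run G
t=38: L0/L1/L2 = -/-/ACFB → run A
t=39: L0/L1/L2 = -/-/ACFB → run A
t=40: L0/L1/L2 = -/-/CFB → run C
t=41: L0/L1/L2 = -/-/CFB → run C
t=42: L0/L1/L2 = -/-/FB → run F
t=43: L0/L1/L2 = -/-/FB → run F
t=44: L0/L1/L2 = -/-/B → run B
t=45: L0/L1/L2 = -/-/B → run B
t=46: (idle)
t=47: (idle)
t=48: (idle)
t=49: (idle)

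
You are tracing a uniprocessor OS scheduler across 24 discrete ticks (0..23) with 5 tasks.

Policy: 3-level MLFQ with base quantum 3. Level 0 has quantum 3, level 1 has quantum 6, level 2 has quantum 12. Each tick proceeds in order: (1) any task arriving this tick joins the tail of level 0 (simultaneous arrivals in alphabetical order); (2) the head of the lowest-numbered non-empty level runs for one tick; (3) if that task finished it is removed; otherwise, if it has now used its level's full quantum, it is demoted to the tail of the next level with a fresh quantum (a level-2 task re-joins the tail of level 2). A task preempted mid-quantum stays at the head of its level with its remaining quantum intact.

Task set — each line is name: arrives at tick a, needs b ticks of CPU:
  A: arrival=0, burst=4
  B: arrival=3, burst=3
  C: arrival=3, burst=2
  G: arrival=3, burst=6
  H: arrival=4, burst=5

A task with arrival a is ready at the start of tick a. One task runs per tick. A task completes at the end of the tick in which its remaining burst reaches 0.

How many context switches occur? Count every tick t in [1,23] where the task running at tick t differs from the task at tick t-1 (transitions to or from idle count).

context switches = 8

t=0: L0/L1/L2 = A/-/- → run A
t=1: L0/L1/L2 = A/-/- → run A
t=2: L0/L1/L2 = A/-/- → run A
t=3: L0/L1/L2 = BCG/A/- → run B
t=4: L0/L1/L2 = BCGH/A/- → run B
t=5: L0/L1/L2 = BCGH/A/- → run B
t=6: L0/L1/L2 = CGH/A/- → run C
t=7: L0/L1/L2 = CGH/A/- → run C
t=8: L0/L1/L2 = GH/A/- → run G
t=9: L0/L1/L2 = GH/A/- → run G
t=10: L0/L1/L2 = GH/A/- → run G
t=11: L0/L1/L2 = H/AG/- → run H
t=12: L0/L1/L2 = H/AG/- → run H
t=13: L0/L1/L2 = H/AG/- → run H
t=14: L0/L1/L2 = -/AGH/- → run A
t=15: L0/L1/L2 = -/GH/- → run G
t=16: L0/L1/L2 = -/GH/- → run G
t=17: L0/L1/L2 = -/GH/- → run G
t=18: L0/L1/L2 = -/H/- → run H
t=19: L0/L1/L2 = -/H/- → run H
t=20: (idle)
t=21: (idle)
t=22: (idle)
t=23: (idle)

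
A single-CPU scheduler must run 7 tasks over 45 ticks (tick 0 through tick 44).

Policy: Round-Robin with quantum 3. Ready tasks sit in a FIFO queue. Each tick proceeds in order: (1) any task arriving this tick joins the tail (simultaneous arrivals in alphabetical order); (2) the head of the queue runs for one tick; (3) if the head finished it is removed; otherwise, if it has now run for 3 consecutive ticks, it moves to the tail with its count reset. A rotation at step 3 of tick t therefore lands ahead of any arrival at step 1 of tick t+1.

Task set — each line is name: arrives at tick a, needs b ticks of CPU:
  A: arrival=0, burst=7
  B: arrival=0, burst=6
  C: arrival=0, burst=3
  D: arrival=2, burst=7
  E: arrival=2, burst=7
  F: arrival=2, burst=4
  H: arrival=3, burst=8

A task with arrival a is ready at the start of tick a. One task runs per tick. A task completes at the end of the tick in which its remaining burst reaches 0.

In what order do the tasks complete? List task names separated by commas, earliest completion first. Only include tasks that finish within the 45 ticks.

t=0: queue=[A,B,C] q_used=0 → run A
t=1: queue=[A,B,C] q_used=1 → run A
t=2: queue=[A,B,C,D,E,F] q_used=2 → run A
t=3: queue=[B,C,D,E,F,A,H] q_used=0 → run B
t=4: queue=[B,C,D,E,F,A,H] q_used=1 → run B
t=5: queue=[B,C,D,E,F,A,H] q_used=2 → run B
t=6: queue=[C,D,E,F,A,H,B] q_used=0 → run C
t=7: queue=[C,D,E,F,A,H,B] q_used=1 → run C
t=8: queue=[C,D,E,F,A,H,B] q_used=2 → run C
t=9: queue=[D,E,F,A,H,B] q_used=0 → run D
t=10: queue=[D,E,F,A,H,B] q_used=1 → run D
t=11: queue=[D,E,F,A,H,B] q_used=2 → run D
t=12: queue=[E,F,A,H,B,D] q_used=0 → run E
t=13: queue=[E,F,A,H,B,D] q_used=1 → run E
t=14: queue=[E,F,A,H,B,D] q_used=2 → run E
t=15: queue=[F,A,H,B,D,E] q_used=0 → run F
t=16: queue=[F,A,H,B,D,E] q_used=1 → run F
t=17: queue=[F,A,H,B,D,E] q_used=2 → run F
t=18: queue=[A,H,B,D,E,F] q_used=0 → run A
t=19: queue=[A,H,B,D,E,F] q_used=1 → run A
t=20: queue=[A,H,B,D,E,F] q_used=2 → run A
t=21: queue=[H,B,D,E,F,A] q_used=0 → run H
t=22: queue=[H,B,D,E,F,A] q_used=1 → run H
t=23: queue=[H,B,D,E,F,A] q_used=2 → run H
t=24: queue=[B,D,E,F,A,H] q_used=0 → run B
t=25: queue=[B,D,E,F,A,H] q_used=1 → run B
t=26: queue=[B,D,E,F,A,H] q_used=2 → run B
t=27: queue=[D,E,F,A,H] q_used=0 → run D
t=28: queue=[D,E,F,A,H] q_used=1 → run D
t=29: queue=[D,E,F,A,H] q_used=2 → run D
t=30: queue=[E,F,A,H,D] q_used=0 → run E
t=31: queue=[E,F,A,H,D] q_used=1 → run E
t=32: queue=[E,F,A,H,D] q_used=2 → run E
t=33: queue=[F,A,H,D,E] q_used=0 → run F
t=34: queue=[A,H,D,E] q_used=0 → run A
t=35: queue=[H,D,E] q_used=0 → run H
t=36: queue=[H,D,E] q_used=1 → run H
t=37: queue=[H,D,E] q_used=2 → run H
t=38: queue=[D,E,H] q_used=0 → run D
t=39: queue=[E,H] q_used=0 → run E
t=40: queue=[H] q_used=0 → run H
t=41: queue=[H] q_used=1 → run H
t=42: (idle)
t=43: (idle)
t=44: (idle)

completion order = C, B, F, A, D, E, H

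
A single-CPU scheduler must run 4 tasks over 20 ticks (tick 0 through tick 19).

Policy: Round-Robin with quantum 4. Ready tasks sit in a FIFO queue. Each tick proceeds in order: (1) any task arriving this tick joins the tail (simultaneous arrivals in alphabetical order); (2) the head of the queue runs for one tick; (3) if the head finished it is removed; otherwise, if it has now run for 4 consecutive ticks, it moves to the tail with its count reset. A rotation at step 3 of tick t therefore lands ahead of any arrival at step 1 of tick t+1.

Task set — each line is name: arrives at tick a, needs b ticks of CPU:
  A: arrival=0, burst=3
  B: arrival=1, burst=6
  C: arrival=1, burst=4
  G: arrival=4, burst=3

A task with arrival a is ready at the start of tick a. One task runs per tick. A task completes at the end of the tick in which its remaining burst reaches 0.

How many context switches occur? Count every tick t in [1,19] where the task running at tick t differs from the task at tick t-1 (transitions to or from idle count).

context switches = 5

t=0: queue=[A] q_used=0 → run A
t=1: queue=[A,B,C] q_used=1 → run A
t=2: queue=[A,B,C] q_used=2 → run A
t=3: queue=[B,C] q_used=0 → run B
t=4: queue=[B,C,G] q_used=1 → run B
t=5: queue=[B,C,G] q_used=2 → run B
t=6: queue=[B,C,G] q_used=3 → run B
t=7: queue=[C,G,B] q_used=0 → run C
t=8: queue=[C,G,B] q_used=1 → run C
t=9: queue=[C,G,B] q_used=2 → run C
t=10: queue=[C,G,B] q_used=3 → run C
t=11: queue=[G,B] q_used=0 → run G
t=12: queue=[G,B] q_used=1 → run G
t=13: queue=[G,B] q_used=2 → run G
t=14: queue=[B] q_used=0 → run B
t=15: queue=[B] q_used=1 → run B
t=16: (idle)
t=17: (idle)
t=18: (idle)
t=19: (idle)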